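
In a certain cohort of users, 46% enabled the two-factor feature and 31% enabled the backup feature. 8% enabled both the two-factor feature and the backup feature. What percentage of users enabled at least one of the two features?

P(union) = 46 + 31 − 8 = 69%

69%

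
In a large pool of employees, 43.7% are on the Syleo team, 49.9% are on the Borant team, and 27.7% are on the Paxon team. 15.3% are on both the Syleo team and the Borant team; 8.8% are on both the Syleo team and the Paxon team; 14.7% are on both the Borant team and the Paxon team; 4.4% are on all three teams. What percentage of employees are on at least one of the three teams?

86.9%

Apply inclusion-exclusion:
P(at least one) = 43.7 + 49.9 + 27.7 − 15.3 − 8.8 − 14.7 + 4.4 = 86.9%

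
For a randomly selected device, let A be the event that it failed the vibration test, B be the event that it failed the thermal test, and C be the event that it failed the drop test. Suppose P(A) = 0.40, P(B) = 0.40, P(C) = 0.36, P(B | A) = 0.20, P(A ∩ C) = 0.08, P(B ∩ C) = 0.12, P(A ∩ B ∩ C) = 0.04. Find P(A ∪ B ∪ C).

0.92

P(A ∩ B) = P(A)·P(B|A) = 0.40 × 0.20 = 0.08
By inclusion-exclusion,
P(A ∪ B ∪ C) = 0.40 + 0.40 + 0.36 − 0.08 − 0.08 − 0.12 + 0.04 = 0.92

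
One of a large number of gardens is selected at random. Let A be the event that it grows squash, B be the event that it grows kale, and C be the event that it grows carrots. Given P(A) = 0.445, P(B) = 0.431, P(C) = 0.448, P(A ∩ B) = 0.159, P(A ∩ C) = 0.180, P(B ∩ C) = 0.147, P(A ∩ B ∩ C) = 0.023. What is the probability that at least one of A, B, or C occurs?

P(A ∪ B ∪ C) = 0.445 + 0.431 + 0.448 − 0.159 − 0.180 − 0.147 + 0.023 = 0.861

0.861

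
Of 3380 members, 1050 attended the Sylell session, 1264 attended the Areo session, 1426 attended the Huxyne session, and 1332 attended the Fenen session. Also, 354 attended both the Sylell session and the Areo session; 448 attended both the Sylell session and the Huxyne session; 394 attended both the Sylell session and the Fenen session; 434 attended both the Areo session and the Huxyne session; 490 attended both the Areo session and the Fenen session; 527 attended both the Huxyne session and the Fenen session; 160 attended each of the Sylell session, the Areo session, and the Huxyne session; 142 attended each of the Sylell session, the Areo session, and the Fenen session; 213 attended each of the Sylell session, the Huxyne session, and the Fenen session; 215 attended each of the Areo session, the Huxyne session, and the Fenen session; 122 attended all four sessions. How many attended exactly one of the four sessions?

N(exactly one) = 1050 + 1264 + 1426 + 1332 − 2·354 − 2·448 − 2·394 − 2·434 − 2·490 − 2·527 + 3·160 + 3·142 + 3·213 + 3·215 − 4·122 = 1480

1480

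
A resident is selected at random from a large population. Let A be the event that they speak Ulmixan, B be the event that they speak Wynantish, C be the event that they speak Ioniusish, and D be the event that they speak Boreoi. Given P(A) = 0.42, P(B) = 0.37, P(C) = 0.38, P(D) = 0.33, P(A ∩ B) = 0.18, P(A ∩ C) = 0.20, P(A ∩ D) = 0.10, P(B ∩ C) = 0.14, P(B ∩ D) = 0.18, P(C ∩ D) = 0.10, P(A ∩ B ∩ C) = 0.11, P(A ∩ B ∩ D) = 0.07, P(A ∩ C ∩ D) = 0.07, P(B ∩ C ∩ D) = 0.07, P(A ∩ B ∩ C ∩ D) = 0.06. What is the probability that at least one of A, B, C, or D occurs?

0.86

Inclusion–exclusion gives
P(A ∪ B ∪ C ∪ D) = 0.42 + 0.37 + 0.38 + 0.33 − 0.18 − 0.20 − 0.10 − 0.14 − 0.18 − 0.10 + 0.11 + 0.07 + 0.07 + 0.07 − 0.06 = 0.86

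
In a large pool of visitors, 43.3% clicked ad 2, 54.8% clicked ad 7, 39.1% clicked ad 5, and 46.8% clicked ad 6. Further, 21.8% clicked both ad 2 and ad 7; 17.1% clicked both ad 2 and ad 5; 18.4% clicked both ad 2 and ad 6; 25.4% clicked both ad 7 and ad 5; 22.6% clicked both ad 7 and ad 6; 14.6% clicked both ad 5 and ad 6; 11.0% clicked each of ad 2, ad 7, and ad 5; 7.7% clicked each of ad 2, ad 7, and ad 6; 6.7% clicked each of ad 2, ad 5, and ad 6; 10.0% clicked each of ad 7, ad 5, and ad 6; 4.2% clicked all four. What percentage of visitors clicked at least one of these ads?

95.3%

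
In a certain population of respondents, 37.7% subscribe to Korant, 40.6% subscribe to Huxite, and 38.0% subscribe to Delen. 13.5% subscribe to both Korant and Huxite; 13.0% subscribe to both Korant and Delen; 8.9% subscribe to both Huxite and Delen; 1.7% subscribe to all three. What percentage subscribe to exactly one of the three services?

P(exactly one) = 37.7 + 40.6 + 38.0 − 2·13.5 − 2·13.0 − 2·8.9 + 3·1.7 = 50.6%

50.6%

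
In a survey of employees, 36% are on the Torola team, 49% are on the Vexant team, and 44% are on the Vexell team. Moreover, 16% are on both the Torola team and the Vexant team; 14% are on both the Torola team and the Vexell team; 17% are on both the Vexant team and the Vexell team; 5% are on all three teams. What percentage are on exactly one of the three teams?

50%

P(exactly one) = 36 + 49 + 44 − 2·16 − 2·14 − 2·17 + 3·5 = 50%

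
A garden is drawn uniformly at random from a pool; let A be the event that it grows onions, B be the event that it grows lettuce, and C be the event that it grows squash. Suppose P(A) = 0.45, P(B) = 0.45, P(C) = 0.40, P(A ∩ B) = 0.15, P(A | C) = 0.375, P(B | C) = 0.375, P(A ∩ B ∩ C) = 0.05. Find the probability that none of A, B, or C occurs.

P(A ∩ C) = P(C)·P(A|C) = 0.40 × 0.375 = 0.15
P(B ∩ C) = P(C)·P(B|C) = 0.40 × 0.375 = 0.15
P(A ∪ B ∪ C) = 0.45 + 0.45 + 0.40 − 0.15 − 0.15 − 0.15 + 0.05 = 0.90
P(none) = 1 − 0.90 = 0.10

0.10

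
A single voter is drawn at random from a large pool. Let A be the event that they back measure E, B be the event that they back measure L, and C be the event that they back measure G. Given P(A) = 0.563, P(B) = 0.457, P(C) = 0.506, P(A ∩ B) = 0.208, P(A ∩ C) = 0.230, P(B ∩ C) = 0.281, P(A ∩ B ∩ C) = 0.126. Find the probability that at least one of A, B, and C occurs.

0.933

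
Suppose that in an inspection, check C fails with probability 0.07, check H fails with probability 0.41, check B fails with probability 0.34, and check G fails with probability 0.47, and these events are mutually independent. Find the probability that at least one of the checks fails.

Since the events are independent, P(none) is the product of the individual non-occurrence probabilities.
P(none) = (1 − 0.07) × (1 − 0.41) × (1 − 0.34) × (1 − 0.47) = 0.93 × 0.59 × 0.66 × 0.53 = 0.19193526
P(at least one) = 1 − 0.19193526 = 0.80806474

0.80806474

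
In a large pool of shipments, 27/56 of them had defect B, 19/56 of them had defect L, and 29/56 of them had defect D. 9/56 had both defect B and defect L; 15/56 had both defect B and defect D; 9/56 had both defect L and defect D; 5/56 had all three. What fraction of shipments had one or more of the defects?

Apply inclusion-exclusion:
P(union) = 27/56 + 19/56 + 29/56 − 9/56 − 15/56 − 9/56 + 5/56 = 47/56

47/56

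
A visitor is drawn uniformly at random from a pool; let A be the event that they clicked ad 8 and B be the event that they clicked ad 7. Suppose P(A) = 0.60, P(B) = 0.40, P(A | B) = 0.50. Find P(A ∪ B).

P(A ∩ B) = P(B)·P(A|B) = 0.40 × 0.50 = 0.20
P(A ∪ B) = 0.60 + 0.40 − 0.20 = 0.80

0.80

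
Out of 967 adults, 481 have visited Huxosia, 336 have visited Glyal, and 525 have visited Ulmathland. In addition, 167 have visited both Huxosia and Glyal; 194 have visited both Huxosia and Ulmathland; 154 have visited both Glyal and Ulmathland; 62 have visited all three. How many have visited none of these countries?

78

|union| = 481 + 336 + 525 − 167 − 194 − 154 + 62 = 889
None: 967 − 889 = 78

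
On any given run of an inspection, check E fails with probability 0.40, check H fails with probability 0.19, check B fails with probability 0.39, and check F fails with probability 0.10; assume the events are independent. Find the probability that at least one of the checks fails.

P(none) = (1 − 0.40) × (1 − 0.19) × (1 − 0.39) × (1 − 0.10) = 0.60 × 0.81 × 0.61 × 0.90 = 0.266814
P(at least one) = 1 − 0.266814 = 0.733186

0.733186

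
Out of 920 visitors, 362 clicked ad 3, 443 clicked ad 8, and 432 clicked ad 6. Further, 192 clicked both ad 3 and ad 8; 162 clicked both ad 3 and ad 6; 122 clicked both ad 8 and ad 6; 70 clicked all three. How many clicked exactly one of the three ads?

Using the inclusion–exclusion count for exactly one event:
N(exactly one) = 362 + 443 + 432 − 2·192 − 2·162 − 2·122 + 3·70 = 495

495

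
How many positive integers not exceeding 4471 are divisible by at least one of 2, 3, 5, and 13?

3370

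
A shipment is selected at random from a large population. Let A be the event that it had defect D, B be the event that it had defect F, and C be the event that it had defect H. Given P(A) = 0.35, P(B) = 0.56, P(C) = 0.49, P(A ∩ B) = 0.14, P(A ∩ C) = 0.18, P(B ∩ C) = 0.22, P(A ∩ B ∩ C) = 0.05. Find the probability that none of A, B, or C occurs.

0.09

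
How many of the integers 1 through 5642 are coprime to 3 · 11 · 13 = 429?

3156

By inclusion–exclusion:
1880 + 512 + 434 − 170 − 144 − 39 + 13 = 2486
5642 − 2486 = 3156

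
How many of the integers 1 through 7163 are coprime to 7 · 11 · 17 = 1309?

⌊7163/7⌋ + ⌊7163/11⌋ + ⌊7163/17⌋ − ⌊7163/77⌋ − ⌊7163/119⌋ − ⌊7163/187⌋ + ⌊7163/1309⌋ = 1023 + 651 + 421 − 93 − 60 − 38 + 5 = 1909
7163 − 1909 = 5254

5254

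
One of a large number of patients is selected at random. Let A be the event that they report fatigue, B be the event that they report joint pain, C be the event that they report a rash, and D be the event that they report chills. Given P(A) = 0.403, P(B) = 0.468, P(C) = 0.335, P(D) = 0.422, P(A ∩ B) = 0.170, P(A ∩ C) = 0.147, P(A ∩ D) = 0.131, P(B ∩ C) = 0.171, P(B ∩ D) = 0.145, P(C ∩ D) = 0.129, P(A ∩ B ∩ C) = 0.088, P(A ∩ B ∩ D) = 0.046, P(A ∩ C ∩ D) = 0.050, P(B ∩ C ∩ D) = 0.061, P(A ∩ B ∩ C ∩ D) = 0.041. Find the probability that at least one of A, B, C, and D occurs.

By inclusion-exclusion,
P(A ∪ B ∪ C ∪ D) = 0.403 + 0.468 + 0.335 + 0.422 − 0.170 − 0.147 − 0.131 − 0.171 − 0.145 − 0.129 + 0.088 + 0.046 + 0.050 + 0.061 − 0.041 = 0.939

0.939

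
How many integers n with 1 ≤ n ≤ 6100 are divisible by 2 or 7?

floor(6100/2) + floor(6100/7) − floor(6100/14) = 3050 + 871 − 435 = 3486

3486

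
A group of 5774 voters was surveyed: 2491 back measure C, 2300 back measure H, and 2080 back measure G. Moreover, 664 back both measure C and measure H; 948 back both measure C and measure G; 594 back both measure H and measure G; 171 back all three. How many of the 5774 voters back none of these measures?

938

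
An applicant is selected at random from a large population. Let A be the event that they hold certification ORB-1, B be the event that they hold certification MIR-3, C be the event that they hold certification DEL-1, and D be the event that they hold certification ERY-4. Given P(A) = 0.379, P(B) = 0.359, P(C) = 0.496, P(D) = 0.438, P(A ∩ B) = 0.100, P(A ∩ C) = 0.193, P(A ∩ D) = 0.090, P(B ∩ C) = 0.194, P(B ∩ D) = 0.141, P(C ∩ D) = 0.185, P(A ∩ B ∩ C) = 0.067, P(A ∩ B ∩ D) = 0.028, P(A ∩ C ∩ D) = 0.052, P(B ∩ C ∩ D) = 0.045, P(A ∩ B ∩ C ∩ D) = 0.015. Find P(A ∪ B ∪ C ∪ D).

0.946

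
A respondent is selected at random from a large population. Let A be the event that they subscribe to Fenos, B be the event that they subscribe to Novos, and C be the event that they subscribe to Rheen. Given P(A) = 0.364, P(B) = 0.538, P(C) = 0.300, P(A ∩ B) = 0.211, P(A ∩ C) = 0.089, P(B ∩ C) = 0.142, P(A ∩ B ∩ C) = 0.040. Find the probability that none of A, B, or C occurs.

0.200

Apply inclusion-exclusion:
P(A ∪ B ∪ C) = 0.364 + 0.538 + 0.300 − 0.211 − 0.089 − 0.142 + 0.040 = 0.800
P(none) = 1 − 0.800 = 0.200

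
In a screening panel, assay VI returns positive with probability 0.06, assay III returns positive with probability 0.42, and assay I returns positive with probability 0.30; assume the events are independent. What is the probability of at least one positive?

P(none) = (1 − 0.06) × (1 − 0.42) × (1 − 0.30) = 0.94 × 0.58 × 0.70 = 0.38164
P(at least one) = 1 − 0.38164 = 0.61836

0.61836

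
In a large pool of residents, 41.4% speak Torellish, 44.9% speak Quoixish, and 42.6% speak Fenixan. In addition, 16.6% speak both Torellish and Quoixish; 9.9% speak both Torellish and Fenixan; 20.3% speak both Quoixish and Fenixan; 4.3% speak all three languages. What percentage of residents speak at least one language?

86.4%

By inclusion-exclusion,
P(≥1) = 41.4 + 44.9 + 42.6 − 16.6 − 9.9 − 20.3 + 4.3 = 86.4%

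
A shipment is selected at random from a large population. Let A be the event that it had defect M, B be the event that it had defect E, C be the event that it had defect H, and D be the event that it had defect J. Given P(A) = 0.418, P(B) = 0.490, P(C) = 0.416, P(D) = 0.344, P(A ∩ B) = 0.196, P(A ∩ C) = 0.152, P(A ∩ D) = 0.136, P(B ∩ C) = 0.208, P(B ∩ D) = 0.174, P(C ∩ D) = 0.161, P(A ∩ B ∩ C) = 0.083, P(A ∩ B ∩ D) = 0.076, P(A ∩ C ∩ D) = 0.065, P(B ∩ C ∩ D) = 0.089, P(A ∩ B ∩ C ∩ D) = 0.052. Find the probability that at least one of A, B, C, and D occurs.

By inclusion-exclusion,
P(A ∪ B ∪ C ∪ D) = 0.418 + 0.490 + 0.416 + 0.344 − 0.196 − 0.152 − 0.136 − 0.208 − 0.174 − 0.161 + 0.083 + 0.076 + 0.065 + 0.089 − 0.052 = 0.902

0.902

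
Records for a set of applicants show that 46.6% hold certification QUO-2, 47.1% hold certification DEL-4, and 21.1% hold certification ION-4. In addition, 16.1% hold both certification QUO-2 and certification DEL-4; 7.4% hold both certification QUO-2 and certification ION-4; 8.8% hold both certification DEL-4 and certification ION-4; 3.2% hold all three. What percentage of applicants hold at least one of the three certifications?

85.7%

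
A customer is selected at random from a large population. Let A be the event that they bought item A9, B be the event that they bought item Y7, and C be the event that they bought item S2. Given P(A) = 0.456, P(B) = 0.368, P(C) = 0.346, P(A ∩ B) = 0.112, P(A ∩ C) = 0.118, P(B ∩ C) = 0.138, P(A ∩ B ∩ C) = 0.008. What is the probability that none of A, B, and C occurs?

0.190

Using inclusion–exclusion:
P(A ∪ B ∪ C) = 0.456 + 0.368 + 0.346 − 0.112 − 0.118 − 0.138 + 0.008 = 0.810
P(none) = 1 − 0.810 = 0.190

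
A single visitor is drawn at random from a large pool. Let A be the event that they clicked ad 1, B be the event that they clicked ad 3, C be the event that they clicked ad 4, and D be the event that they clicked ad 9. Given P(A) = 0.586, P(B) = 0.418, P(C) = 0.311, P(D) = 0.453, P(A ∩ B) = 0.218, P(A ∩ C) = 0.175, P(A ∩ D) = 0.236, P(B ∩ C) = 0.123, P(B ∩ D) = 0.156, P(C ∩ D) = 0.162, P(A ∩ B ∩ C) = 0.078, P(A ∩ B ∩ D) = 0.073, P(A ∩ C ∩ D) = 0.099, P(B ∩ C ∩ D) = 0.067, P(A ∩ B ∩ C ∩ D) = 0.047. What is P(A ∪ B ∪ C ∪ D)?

0.968

Apply inclusion-exclusion:
P(A ∪ B ∪ C ∪ D) = 0.586 + 0.418 + 0.311 + 0.453 − 0.218 − 0.175 − 0.236 − 0.123 − 0.156 − 0.162 + 0.078 + 0.073 + 0.099 + 0.067 − 0.047 = 0.968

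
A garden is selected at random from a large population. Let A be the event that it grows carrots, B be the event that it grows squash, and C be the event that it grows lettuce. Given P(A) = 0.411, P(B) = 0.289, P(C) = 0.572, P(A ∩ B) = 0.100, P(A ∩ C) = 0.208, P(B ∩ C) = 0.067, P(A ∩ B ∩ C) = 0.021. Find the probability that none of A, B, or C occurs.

0.082

P(A ∪ B ∪ C) = 0.411 + 0.289 + 0.572 − 0.100 − 0.208 − 0.067 + 0.021 = 0.918
P(none) = 1 − 0.918 = 0.082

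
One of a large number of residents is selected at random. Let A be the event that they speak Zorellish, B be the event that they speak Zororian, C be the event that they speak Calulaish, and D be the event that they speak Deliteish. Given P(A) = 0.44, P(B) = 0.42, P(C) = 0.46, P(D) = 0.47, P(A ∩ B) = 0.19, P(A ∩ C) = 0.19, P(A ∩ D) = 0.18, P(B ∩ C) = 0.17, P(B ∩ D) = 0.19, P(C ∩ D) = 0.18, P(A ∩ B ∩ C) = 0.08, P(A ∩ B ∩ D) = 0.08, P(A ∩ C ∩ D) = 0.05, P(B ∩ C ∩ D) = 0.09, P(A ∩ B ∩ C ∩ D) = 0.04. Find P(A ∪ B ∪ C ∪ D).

0.95

Inclusion–exclusion gives
P(A ∪ B ∪ C ∪ D) = 0.44 + 0.42 + 0.46 + 0.47 − 0.19 − 0.19 − 0.18 − 0.17 − 0.19 − 0.18 + 0.08 + 0.08 + 0.05 + 0.09 − 0.04 = 0.95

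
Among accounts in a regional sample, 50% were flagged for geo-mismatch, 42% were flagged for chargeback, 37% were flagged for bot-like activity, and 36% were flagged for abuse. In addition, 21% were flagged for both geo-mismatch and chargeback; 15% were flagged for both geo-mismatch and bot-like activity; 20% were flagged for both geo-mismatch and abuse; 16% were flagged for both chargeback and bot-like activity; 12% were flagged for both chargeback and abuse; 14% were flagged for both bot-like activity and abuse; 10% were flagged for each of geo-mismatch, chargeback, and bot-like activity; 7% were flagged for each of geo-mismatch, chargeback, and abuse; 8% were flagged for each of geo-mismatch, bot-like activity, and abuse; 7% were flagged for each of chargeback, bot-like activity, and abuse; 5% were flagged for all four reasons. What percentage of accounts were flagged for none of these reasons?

6%

P(≥1) = 50 + 42 + 37 + 36 − 21 − 15 − 20 − 16 − 12 − 14 + 10 + 7 + 8 + 7 − 5 = 94%
P(none) = 100% − 94% = 6%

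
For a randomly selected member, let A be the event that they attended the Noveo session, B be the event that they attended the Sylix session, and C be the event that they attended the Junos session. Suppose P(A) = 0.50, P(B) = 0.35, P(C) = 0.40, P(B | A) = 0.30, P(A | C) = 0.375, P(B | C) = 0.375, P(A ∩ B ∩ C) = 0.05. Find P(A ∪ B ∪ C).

0.85

P(A ∩ B) = P(A)·P(B|A) = 0.50 × 0.30 = 0.15
P(A ∩ C) = P(C)·P(A|C) = 0.40 × 0.375 = 0.15
P(B ∩ C) = P(C)·P(B|C) = 0.40 × 0.375 = 0.15
P(A ∪ B ∪ C) = 0.50 + 0.35 + 0.40 − 0.15 − 0.15 − 0.15 + 0.05 = 0.85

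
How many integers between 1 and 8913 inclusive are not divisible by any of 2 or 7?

Apply inclusion-exclusion:
⌊8913/2⌋ + ⌊8913/7⌋ − ⌊8913/14⌋ = 4456 + 1273 − 636 = 5093
8913 − 5093 = 3820

3820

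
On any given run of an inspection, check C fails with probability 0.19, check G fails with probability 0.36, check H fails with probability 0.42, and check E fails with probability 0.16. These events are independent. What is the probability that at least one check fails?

P(none) = (1 − 0.19) × (1 − 0.36) × (1 − 0.42) × (1 − 0.16) = 0.81 × 0.64 × 0.58 × 0.84 = 0.25256448
P(at least one) = 1 − 0.25256448 = 0.74743552

0.74743552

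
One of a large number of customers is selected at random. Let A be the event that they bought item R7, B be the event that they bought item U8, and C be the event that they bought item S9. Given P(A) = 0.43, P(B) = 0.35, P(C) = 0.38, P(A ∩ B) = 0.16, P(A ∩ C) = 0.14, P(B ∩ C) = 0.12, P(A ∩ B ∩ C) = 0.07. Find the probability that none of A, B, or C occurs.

By inclusion-exclusion,
P(A ∪ B ∪ C) = 0.43 + 0.35 + 0.38 − 0.16 − 0.14 − 0.12 + 0.07 = 0.81
P(none) = 1 − 0.81 = 0.19

0.19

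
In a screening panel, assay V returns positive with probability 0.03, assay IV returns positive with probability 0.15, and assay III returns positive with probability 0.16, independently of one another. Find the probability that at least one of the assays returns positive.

0.30742

Since the events are independent, P(none) is the product of the individual non-occurrence probabilities.
P(none) = (1 − 0.03) × (1 − 0.15) × (1 − 0.16) = 0.97 × 0.85 × 0.84 = 0.69258
P(at least one) = 1 − 0.69258 = 0.30742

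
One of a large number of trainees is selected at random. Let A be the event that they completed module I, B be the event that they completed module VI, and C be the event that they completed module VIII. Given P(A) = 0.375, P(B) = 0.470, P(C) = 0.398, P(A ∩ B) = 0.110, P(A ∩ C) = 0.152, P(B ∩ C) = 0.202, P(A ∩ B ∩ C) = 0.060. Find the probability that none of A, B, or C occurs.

0.161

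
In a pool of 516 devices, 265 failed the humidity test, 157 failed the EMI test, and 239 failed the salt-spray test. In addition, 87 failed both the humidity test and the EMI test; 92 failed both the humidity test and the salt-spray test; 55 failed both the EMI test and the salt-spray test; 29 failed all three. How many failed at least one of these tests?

Using inclusion–exclusion:
N(≥1) = 265 + 157 + 239 − 87 − 92 − 55 + 29 = 456

456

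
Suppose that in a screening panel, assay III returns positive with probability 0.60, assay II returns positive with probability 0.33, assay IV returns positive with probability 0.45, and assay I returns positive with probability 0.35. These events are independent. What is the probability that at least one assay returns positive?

0.90419

P(none) = (1 − 0.60) × (1 − 0.33) × (1 − 0.45) × (1 − 0.35) = 0.40 × 0.67 × 0.55 × 0.65 = 0.09581
P(at least one) = 1 − 0.09581 = 0.90419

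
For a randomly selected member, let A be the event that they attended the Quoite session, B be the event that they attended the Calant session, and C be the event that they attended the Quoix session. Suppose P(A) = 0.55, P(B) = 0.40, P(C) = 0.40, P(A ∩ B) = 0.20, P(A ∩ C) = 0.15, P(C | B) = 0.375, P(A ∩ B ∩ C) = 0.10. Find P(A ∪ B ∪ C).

0.95

P(B ∩ C) = P(B)·P(C|B) = 0.40 × 0.375 = 0.15
P(A ∪ B ∪ C) = 0.55 + 0.40 + 0.40 − 0.20 − 0.15 − 0.15 + 0.10 = 0.95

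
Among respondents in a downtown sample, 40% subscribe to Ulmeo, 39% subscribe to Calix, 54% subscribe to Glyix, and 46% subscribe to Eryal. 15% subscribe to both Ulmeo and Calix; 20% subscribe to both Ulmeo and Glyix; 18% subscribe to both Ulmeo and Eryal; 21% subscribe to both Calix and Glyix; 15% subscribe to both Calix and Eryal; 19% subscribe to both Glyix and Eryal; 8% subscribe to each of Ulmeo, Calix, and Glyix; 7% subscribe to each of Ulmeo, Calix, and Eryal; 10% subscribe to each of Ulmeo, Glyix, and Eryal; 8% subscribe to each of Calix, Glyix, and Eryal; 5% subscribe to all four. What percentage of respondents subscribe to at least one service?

By inclusion-exclusion,
P(union) = 40 + 39 + 54 + 46 − 15 − 20 − 18 − 21 − 15 − 19 + 8 + 7 + 10 + 8 − 5 = 99%

99%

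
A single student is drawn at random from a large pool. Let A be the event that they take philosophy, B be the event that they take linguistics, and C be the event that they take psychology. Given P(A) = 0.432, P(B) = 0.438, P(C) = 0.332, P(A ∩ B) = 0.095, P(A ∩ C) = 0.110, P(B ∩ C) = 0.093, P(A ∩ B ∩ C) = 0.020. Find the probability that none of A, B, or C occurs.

By inclusion-exclusion,
P(A ∪ B ∪ C) = 0.432 + 0.438 + 0.332 − 0.095 − 0.110 − 0.093 + 0.020 = 0.924
P(none) = 1 − 0.924 = 0.076

0.076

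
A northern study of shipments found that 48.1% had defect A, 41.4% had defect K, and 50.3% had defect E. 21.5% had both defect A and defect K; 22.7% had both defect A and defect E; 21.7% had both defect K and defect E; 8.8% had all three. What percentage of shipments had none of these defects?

17.3%

By inclusion-exclusion,
P(at least one) = 48.1 + 41.4 + 50.3 − 21.5 − 22.7 − 21.7 + 8.8 = 82.7%
P(none) = 100% − 82.7% = 17.3%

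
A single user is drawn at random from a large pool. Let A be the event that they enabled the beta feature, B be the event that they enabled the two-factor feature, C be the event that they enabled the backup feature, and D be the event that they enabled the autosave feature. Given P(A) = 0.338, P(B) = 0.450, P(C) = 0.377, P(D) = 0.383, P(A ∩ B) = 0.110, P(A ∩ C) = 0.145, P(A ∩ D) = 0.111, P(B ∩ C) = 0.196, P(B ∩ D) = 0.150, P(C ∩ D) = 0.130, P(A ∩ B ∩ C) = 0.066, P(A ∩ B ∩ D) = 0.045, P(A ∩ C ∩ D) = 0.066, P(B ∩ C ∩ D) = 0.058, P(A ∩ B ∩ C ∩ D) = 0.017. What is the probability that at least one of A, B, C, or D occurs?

0.924

P(A ∪ B ∪ C ∪ D) = 0.338 + 0.450 + 0.377 + 0.383 − 0.110 − 0.145 − 0.111 − 0.196 − 0.150 − 0.130 + 0.066 + 0.045 + 0.066 + 0.058 − 0.017 = 0.924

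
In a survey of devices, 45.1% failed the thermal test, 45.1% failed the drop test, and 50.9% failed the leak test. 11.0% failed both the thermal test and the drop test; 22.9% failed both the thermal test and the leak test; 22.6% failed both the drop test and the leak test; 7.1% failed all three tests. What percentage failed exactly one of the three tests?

49.4%

P(exactly one) = 45.1 + 45.1 + 50.9 − 2·11.0 − 2·22.9 − 2·22.6 + 3·7.1 = 49.4%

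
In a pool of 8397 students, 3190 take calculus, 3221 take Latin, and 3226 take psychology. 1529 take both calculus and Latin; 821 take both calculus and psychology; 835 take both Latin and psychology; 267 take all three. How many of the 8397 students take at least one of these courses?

|union| = 3190 + 3221 + 3226 − 1529 − 821 − 835 + 267 = 6719

6719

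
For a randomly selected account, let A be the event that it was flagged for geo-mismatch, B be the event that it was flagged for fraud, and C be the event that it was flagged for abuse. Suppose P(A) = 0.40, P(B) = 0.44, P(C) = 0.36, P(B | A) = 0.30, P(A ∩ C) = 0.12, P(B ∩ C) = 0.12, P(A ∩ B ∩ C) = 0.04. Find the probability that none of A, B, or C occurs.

0.12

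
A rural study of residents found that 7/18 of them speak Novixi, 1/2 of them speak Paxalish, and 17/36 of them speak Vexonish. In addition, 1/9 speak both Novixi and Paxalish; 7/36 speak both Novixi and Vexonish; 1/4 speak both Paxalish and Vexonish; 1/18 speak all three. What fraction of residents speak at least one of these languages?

31/36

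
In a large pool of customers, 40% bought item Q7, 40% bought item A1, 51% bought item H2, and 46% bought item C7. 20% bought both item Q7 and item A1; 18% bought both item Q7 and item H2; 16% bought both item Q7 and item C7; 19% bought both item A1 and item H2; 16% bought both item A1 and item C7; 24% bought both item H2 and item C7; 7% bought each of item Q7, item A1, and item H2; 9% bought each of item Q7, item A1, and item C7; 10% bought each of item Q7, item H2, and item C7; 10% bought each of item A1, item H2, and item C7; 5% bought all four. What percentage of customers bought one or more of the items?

95%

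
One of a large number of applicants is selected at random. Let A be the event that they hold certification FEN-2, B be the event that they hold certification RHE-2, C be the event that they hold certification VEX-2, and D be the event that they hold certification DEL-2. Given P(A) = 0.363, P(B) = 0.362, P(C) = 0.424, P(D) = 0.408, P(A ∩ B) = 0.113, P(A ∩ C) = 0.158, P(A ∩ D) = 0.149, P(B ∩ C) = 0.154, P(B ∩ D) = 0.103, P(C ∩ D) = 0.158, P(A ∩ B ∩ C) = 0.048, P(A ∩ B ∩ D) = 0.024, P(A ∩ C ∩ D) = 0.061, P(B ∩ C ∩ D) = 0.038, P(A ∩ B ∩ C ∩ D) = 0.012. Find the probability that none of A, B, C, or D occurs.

By inclusion-exclusion,
P(A ∪ B ∪ C ∪ D) = 0.363 + 0.362 + 0.424 + 0.408 − 0.113 − 0.158 − 0.149 − 0.154 − 0.103 − 0.158 + 0.048 + 0.024 + 0.061 + 0.038 − 0.012 = 0.881
P(none) = 1 − 0.881 = 0.119

0.119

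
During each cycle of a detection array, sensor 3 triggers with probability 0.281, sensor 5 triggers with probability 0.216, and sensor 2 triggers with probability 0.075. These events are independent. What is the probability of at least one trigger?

Since the events are independent, P(none) is the product of the individual non-occurrence probabilities.
P(none) = (1 − 0.281) × (1 − 0.216) × (1 − 0.075) = 0.719 × 0.784 × 0.925 = 0.5214188
P(at least one) = 1 − 0.5214188 = 0.4785812

0.4785812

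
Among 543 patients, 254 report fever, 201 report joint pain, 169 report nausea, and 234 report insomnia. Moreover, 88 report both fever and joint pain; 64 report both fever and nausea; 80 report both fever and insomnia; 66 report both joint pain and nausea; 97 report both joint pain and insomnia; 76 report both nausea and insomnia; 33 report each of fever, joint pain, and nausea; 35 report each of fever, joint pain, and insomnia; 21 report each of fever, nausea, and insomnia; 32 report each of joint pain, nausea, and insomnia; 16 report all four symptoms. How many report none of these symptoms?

By inclusion-exclusion,
|at least one| = 254 + 201 + 169 + 234 − 88 − 64 − 80 − 66 − 97 − 76 + 33 + 35 + 21 + 32 − 16 = 492
None: 543 − 492 = 51

51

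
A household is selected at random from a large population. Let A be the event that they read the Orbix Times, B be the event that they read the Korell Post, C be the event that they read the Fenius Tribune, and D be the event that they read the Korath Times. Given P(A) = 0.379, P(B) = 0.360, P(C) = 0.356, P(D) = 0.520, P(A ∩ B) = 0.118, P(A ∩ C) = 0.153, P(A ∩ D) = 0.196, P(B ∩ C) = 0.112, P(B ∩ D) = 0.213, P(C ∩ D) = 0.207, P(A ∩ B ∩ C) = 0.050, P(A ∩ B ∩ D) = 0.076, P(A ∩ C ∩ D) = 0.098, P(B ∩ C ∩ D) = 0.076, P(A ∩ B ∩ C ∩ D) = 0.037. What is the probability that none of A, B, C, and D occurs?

0.121

P(A ∪ B ∪ C ∪ D) = 0.379 + 0.360 + 0.356 + 0.520 − 0.118 − 0.153 − 0.196 − 0.112 − 0.213 − 0.207 + 0.050 + 0.076 + 0.098 + 0.076 − 0.037 = 0.879
P(none) = 1 − 0.879 = 0.121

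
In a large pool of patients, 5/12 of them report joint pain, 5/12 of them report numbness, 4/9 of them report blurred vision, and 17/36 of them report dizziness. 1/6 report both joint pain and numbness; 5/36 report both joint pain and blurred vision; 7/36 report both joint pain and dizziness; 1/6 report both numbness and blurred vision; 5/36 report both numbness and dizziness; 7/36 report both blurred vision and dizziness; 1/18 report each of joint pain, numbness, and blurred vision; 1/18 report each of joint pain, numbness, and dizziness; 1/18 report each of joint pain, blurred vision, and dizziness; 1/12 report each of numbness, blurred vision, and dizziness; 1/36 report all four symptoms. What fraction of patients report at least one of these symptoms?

35/36

P(union) = 5/12 + 5/12 + 4/9 + 17/36 − 1/6 − 5/36 − 7/36 − 1/6 − 5/36 − 7/36 + 1/18 + 1/18 + 1/18 + 1/12 − 1/36 = 35/36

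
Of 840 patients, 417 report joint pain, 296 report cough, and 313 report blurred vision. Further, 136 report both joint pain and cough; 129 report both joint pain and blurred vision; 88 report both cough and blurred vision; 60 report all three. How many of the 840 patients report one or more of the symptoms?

733

By inclusion-exclusion,
|union| = 417 + 296 + 313 − 136 − 129 − 88 + 60 = 733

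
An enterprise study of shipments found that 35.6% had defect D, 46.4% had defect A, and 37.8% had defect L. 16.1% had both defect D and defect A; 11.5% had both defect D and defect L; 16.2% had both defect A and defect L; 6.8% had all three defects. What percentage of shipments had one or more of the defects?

P(union) = 35.6 + 46.4 + 37.8 − 16.1 − 11.5 − 16.2 + 6.8 = 82.8%

82.8%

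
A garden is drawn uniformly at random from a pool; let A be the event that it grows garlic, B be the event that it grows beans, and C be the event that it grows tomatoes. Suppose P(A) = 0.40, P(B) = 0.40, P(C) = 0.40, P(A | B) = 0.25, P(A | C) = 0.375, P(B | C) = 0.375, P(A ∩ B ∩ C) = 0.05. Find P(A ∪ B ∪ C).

0.85

P(A ∩ B) = P(B)·P(A|B) = 0.40 × 0.25 = 0.10
P(A ∩ C) = P(C)·P(A|C) = 0.40 × 0.375 = 0.15
P(B ∩ C) = P(C)·P(B|C) = 0.40 × 0.375 = 0.15
By inclusion–exclusion:
P(A ∪ B ∪ C) = 0.40 + 0.40 + 0.40 − 0.10 − 0.15 − 0.15 + 0.05 = 0.85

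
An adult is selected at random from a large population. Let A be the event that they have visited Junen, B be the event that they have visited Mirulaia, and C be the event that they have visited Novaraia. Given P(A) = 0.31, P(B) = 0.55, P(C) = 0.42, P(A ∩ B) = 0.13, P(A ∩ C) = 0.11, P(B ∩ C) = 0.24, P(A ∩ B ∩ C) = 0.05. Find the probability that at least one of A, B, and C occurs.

0.85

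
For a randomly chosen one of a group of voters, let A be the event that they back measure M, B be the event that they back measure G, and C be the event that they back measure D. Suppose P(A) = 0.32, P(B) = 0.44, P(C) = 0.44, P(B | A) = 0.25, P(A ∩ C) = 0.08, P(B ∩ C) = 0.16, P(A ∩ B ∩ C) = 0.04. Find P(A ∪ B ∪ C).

0.92

P(A ∩ B) = P(A)·P(B|A) = 0.32 × 0.25 = 0.08
P(A ∪ B ∪ C) = 0.32 + 0.44 + 0.44 − 0.08 − 0.08 − 0.16 + 0.04 = 0.92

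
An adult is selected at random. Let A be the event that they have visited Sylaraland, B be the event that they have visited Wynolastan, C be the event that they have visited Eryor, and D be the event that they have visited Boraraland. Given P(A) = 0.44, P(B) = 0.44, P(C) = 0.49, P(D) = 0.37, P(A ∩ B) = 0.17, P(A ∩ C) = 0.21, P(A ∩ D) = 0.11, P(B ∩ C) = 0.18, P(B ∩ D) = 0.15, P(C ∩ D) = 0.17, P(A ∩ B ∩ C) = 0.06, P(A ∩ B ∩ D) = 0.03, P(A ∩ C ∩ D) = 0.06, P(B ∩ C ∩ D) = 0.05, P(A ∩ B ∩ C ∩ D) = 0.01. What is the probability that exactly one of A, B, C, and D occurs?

0.32

Using the inclusion–exclusion count for exactly one event:
P(exactly one) = 0.44 + 0.44 + 0.49 + 0.37 − 2·0.17 − 2·0.21 − 2·0.11 − 2·0.18 − 2·0.15 − 2·0.17 + 3·0.06 + 3·0.03 + 3·0.06 + 3·0.05 − 4·0.01 = 0.32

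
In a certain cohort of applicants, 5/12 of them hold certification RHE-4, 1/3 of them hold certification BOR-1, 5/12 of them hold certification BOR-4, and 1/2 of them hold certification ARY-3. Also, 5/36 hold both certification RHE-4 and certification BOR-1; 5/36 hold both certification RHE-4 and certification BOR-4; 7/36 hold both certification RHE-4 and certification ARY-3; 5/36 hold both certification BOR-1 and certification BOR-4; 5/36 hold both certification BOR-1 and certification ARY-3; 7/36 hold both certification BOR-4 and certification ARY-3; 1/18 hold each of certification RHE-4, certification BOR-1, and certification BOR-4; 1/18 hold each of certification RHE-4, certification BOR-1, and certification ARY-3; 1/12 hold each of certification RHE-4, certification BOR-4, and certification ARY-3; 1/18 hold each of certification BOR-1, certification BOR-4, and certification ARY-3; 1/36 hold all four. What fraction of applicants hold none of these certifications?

Apply inclusion-exclusion:
P(at least one) = 5/12 + 1/3 + 5/12 + 1/2 − 5/36 − 5/36 − 7/36 − 5/36 − 5/36 − 7/36 + 1/18 + 1/18 + 1/12 + 1/18 − 1/36 = 17/18
P(none) = 1 − 17/18 = 1/18

1/18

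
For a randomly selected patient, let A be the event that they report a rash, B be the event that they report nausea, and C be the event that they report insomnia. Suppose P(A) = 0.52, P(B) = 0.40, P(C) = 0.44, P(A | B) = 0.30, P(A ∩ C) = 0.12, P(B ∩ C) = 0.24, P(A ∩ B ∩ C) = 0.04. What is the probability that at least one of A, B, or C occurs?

P(A ∩ B) = P(B)·P(A|B) = 0.40 × 0.30 = 0.12
Apply inclusion-exclusion:
P(A ∪ B ∪ C) = 0.52 + 0.40 + 0.44 − 0.12 − 0.12 − 0.24 + 0.04 = 0.92

0.92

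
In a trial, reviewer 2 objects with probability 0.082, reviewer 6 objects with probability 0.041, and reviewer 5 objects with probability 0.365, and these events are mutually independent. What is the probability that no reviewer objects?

0.55902987

P(none) = (1 − 0.082) × (1 − 0.041) × (1 − 0.365) = 0.918 × 0.959 × 0.635 = 0.55902987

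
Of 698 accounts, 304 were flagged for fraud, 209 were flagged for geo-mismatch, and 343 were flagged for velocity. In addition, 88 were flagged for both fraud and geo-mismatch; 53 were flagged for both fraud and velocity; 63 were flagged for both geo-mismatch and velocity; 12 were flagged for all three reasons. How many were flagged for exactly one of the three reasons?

484

By inclusion–exclusion (exactly-one form):
|exactly one| = 304 + 209 + 343 − 2·88 − 2·53 − 2·63 + 3·12 = 484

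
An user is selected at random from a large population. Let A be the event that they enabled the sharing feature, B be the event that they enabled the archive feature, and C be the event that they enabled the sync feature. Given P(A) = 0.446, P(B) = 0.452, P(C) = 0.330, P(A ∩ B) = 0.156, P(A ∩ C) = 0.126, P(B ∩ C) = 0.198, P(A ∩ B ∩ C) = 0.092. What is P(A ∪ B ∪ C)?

P(A ∪ B ∪ C) = 0.446 + 0.452 + 0.330 − 0.156 − 0.126 − 0.198 + 0.092 = 0.840

0.840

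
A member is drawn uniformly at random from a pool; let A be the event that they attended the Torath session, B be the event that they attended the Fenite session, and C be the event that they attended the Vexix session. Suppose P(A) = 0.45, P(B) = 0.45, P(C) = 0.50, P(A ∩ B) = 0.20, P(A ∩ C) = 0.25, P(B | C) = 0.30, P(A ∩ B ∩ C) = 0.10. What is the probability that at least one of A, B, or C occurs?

P(B ∩ C) = P(C)·P(B|C) = 0.50 × 0.30 = 0.15
P(A ∪ B ∪ C) = 0.45 + 0.45 + 0.50 − 0.20 − 0.25 − 0.15 + 0.10 = 0.90

0.90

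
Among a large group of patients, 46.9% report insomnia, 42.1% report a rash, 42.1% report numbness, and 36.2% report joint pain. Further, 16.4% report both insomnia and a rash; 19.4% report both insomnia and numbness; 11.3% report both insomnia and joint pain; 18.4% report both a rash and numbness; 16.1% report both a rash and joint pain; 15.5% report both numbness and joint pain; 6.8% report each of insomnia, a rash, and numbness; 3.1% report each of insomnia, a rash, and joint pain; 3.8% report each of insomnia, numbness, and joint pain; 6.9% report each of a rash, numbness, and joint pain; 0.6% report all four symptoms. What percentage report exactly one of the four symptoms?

32.5%

P(exactly one) = 46.9 + 42.1 + 42.1 + 36.2 − 2·16.4 − 2·19.4 − 2·11.3 − 2·18.4 − 2·16.1 − 2·15.5 + 3·6.8 + 3·3.1 + 3·3.8 + 3·6.9 − 4·0.6 = 32.5%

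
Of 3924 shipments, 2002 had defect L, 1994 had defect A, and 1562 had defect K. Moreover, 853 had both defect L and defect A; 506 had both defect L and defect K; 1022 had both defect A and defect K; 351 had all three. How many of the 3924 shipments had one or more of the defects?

3528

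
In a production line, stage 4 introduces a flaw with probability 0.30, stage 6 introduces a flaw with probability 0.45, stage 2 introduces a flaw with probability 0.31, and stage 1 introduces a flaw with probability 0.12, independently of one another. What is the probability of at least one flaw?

P(none) = (1 − 0.30) × (1 − 0.45) × (1 − 0.31) × (1 − 0.12) = 0.70 × 0.55 × 0.69 × 0.88 = 0.233772
P(at least one) = 1 − 0.233772 = 0.766228

0.766228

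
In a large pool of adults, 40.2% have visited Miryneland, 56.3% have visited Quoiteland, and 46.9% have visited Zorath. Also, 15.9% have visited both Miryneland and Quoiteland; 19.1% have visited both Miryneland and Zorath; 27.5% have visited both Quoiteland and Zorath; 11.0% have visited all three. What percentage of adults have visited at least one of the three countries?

91.9%

Using inclusion–exclusion:
P(at least one) = 40.2 + 56.3 + 46.9 − 15.9 − 19.1 − 27.5 + 11.0 = 91.9%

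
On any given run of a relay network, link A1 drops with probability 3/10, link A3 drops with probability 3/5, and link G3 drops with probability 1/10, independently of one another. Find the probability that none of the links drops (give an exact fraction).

P(none) = (1 − 3/10) × (1 − 3/5) × (1 − 1/10) = 7/10 × 2/5 × 9/10 = 63/250

63/250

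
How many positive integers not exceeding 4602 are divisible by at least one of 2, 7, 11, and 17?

2915

Inclusion–exclusion gives
floor(4602/2) + floor(4602/7) + floor(4602/11) + floor(4602/17) − floor(4602/14) − floor(4602/22) − floor(4602/34) − floor(4602/77) − floor(4602/119) − floor(4602/187) + floor(4602/154) + floor(4602/238) + floor(4602/374) + floor(4602/1309) − floor(4602/2618) = 2301 + 657 + 418 + 270 − 328 − 209 − 135 − 59 − 38 − 24 + 29 + 19 + 12 + 3 − 1 = 2915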